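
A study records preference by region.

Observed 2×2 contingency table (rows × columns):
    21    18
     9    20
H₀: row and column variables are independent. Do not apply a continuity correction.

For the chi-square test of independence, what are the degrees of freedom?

df = (r−1)(c−1) = (2−1)·(2−1) = 1

degrees of freedom = 1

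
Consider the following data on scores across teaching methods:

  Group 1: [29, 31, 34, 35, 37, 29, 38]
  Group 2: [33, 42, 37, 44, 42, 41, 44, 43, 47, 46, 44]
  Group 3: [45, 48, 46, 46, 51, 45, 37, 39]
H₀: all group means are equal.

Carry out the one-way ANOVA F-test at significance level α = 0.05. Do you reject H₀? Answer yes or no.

reject H₀: yes

Group means [33.29, 42.09, 44.62], grand mean 40.500
SSB = Σnᵢ(x̄ᵢ−x̄)² = 528.287; SSW = ΣΣ(x−x̄ᵢ)² = 388.213
MSB = 528.287/2 = 264.1437; MSW = 388.213/23 = 16.8788
F = MSB/MSW = 15.6494
df = (2, 23)
p-value (upper-tail) = 0.00005
At α=0.05: p < α → reject H₀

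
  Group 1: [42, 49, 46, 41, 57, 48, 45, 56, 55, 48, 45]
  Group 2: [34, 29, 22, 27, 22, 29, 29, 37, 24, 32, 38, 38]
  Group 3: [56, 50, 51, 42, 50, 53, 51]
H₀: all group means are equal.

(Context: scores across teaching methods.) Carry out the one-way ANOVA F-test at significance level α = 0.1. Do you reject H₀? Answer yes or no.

reject H₀: yes

Group means [48.36, 30.08, 50.43], grand mean 41.533
SSB = Σnᵢ(x̄ᵢ−x̄)² = 2640.290; SSW = ΣΣ(x−x̄ᵢ)² = 783.176
MSB = 2640.290/2 = 1320.1451; MSW = 783.176/27 = 29.0065
F = MSB/MSW = 45.5120
df = (2, 27)
p-value (upper-tail) = 0.00000
At α=0.1: p < α → reject H₀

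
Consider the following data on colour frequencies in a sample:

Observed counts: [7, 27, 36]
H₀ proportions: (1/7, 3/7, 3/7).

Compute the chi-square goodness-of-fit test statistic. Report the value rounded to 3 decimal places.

n = 70; E_i = n·p_i = [10.00, 30.00, 30.00]
χ² = (7−10.00)²/10.00 + (27−30.00)²/30.00 + (36−30.00)²/30.00 = 2.4000
df = 2

test statistic = 2.400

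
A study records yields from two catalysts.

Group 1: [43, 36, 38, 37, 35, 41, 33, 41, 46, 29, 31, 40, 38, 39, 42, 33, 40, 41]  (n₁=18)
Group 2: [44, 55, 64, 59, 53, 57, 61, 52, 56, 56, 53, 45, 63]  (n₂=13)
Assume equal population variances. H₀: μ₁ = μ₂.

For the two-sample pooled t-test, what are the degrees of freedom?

degrees of freedom = 29

df = n₁ + n₂ − 2 = 18 + 13 − 2 = 29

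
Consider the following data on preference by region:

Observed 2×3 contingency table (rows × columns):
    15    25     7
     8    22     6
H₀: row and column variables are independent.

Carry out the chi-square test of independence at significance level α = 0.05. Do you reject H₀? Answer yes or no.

Row totals [47, 36], col totals [23, 47, 13], n=83
χ² = (15−13.02)²/13.02 + (25−26.61)²/26.61 + (7−7.36)²/7.36 + (8−9.98)²/9.98 + (22−20.39)²/20.39 + (6−5.64)²/5.64 = 0.9578
df = 2
p-value (upper-tail) = 0.61945
At α=0.05: p ≥ α → fail to reject H₀

reject H₀: no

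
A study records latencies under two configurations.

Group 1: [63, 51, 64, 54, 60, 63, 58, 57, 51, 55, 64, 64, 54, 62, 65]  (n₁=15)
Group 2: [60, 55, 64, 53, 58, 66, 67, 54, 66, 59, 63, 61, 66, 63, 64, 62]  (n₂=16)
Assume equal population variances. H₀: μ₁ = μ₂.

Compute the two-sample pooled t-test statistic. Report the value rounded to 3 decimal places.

test statistic = -1.358

x̄₁=59.000, s₁=5.014, n₁=15
x̄₂=61.312, s₂=4.468, n₂=16
s_p² = [14·5.014² + 15·4.468²]/29 = 22.4634
SE = √(s_p²·(1/15+1/16)) = 1.7034
t = (59.000−61.312)/1.7034 = -1.3576
df = 29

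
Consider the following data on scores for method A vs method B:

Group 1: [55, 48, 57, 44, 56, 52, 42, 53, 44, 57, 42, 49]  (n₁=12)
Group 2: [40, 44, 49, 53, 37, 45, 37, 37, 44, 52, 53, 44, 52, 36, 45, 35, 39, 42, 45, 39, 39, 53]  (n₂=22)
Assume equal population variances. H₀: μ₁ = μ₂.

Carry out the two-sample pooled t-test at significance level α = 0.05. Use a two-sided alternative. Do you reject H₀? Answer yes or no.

reject H₀: yes

x̄₁=49.917, s₁=5.854, n₁=12
x̄₂=43.636, s₂=6.107, n₂=22
s_p² = [11·5.854² + 21·6.107²]/32 = 36.2502
SE = √(s_p²·(1/12+1/22)) = 2.1607
t = (49.917−43.636)/2.1607 = 2.9066
df = 32
p-value (two-sided) = 0.00658
At α=0.05: p < α → reject H₀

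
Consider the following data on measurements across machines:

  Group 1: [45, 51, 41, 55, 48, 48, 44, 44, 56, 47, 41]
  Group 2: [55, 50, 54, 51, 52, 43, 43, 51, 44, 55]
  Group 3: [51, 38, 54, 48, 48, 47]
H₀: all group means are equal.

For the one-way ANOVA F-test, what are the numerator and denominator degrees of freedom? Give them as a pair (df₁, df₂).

degrees of freedom = [2, 24]

k = 3 groups, N = 27 total
df = (k−1, N−k) = (3−1, 27−3) = (2, 24)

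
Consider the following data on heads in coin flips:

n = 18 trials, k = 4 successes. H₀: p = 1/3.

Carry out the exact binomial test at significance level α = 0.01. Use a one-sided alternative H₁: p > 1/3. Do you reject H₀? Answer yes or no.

reject H₀: no

Exact binomial: n=18, k=4, p₀=1/3=0.3333
P(X≥4) from Σ C(n,i)·p₀^i·(1−p₀)^(n−i)
p-value (one-sided, H₁ greater) = 0.89833
At α=0.01: p ≥ α → fail to reject H₀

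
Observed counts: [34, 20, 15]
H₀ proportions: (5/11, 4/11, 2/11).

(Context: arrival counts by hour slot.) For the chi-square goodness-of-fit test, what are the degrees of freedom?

df = k − 1 = 3 − 1 = 2

degrees of freedom = 2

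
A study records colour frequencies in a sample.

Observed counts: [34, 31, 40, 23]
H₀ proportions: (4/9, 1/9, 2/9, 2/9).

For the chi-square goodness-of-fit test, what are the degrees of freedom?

degrees of freedom = 3

df = k − 1 = 4 − 1 = 3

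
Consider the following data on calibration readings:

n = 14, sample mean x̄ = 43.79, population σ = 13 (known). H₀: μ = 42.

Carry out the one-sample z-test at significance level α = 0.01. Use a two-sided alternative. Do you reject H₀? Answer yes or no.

SE = σ/√n = 13/√14 = 3.4744
z = (x̄−μ₀)/SE = (43.79−42)/3.4744 = 0.5152
p-value (two-sided) = 0.60642
At α=0.01: p ≥ α → fail to reject H₀

reject H₀: no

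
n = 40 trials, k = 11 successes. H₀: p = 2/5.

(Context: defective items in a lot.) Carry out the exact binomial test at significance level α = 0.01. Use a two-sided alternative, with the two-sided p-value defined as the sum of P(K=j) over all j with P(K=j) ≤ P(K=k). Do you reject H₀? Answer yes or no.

reject H₀: no

Exact binomial: n=40, k=11, p₀=2/5=0.4000
P(X=j) = C(n,j)·p₀^j·(1−p₀)^(n−j); p = Σ P(X=j) over j with P(X=j) ≤ P(X=11)
p-value (two-sided) = 0.14530
At α=0.01: p ≥ α → fail to reject H₀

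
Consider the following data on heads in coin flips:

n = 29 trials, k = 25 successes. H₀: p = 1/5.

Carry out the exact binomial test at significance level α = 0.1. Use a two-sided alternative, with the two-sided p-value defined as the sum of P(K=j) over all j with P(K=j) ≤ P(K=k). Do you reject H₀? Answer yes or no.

Exact binomial: n=29, k=25, p₀=1/5=0.2000
P(X=j) = C(n,j)·p₀^j·(1−p₀)^(n−j); p = Σ P(X=j) over j with P(X=j) ≤ P(X=25)
p-value (two-sided) = 0.00000
At α=0.1: p < α → reject H₀

reject H₀: yes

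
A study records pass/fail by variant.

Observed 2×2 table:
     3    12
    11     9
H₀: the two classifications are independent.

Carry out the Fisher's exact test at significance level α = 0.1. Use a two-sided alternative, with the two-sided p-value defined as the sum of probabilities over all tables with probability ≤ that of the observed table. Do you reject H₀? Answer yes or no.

Margins: r₁=15, r₂=20, c₁=14, c₂=21, n=35
p_obs = C(15,3)·C(20,11)/C(35,14); sum pmf over tables with pmf ≤ p_obs
p-value (two-sided) = 0.04614
At α=0.1: p < α → reject H₀

reject H₀: yes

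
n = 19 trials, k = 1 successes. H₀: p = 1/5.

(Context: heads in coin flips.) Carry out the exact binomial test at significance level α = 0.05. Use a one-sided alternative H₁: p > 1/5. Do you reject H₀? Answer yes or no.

reject H₀: no

Exact binomial: n=19, k=1, p₀=1/5=0.2000
P(X≥1) from Σ C(n,i)·p₀^i·(1−p₀)^(n−i)
p-value (one-sided, H₁ greater) = 0.98559
At α=0.05: p ≥ α → fail to reject H₀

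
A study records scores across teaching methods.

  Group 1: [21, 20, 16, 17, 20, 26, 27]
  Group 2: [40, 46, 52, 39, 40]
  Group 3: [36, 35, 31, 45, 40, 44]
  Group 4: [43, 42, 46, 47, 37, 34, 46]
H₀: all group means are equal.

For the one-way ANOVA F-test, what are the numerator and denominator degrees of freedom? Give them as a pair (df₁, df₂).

k = 4 groups, N = 25 total
df = (k−1, N−k) = (4−1, 25−4) = (3, 21)

degrees of freedom = [3, 21]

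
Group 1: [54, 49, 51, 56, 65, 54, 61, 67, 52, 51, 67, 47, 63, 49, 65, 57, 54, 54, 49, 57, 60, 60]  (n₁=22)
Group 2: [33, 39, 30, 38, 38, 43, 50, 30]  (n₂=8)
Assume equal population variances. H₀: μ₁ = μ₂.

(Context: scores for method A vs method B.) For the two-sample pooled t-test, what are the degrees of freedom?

degrees of freedom = 28

df = n₁ + n₂ − 2 = 22 + 8 − 2 = 28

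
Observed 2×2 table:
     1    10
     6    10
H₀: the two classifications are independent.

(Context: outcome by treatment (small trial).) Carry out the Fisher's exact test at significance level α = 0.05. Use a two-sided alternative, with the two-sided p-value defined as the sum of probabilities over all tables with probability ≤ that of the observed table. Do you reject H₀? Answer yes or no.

Margins: r₁=11, r₂=16, c₁=7, c₂=20, n=27
p_obs = C(11,1)·C(16,6)/C(27,7); sum pmf over tables with pmf ≤ p_obs
p-value (two-sided) = 0.18320
At α=0.05: p ≥ α → fail to reject H₀

reject H₀: no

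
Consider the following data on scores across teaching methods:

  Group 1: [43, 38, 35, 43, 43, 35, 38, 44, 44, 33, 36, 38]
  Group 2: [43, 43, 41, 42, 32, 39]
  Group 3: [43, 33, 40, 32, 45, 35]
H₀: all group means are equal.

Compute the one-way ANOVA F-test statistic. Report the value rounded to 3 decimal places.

test statistic = 0.309

Group means [39.17, 40.00, 38.00], grand mean 39.083
SSB = Σnᵢ(x̄ᵢ−x̄)² = 12.167; SSW = ΣΣ(x−x̄ᵢ)² = 413.667
MSB = 12.167/2 = 6.0833; MSW = 413.667/21 = 19.6984
F = MSB/MSW = 0.3088
df = (2, 21)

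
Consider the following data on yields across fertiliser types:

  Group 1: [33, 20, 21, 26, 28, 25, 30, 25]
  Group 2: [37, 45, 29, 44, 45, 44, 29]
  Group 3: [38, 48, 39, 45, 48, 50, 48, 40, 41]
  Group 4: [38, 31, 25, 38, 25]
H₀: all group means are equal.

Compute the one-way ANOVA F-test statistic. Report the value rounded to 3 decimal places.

Group means [26.00, 39.00, 44.11, 31.40], grand mean 35.690
SSB = Σnᵢ(x̄ᵢ−x̄)² = 1558.118; SSW = ΣΣ(x−x̄ᵢ)² = 798.089
MSB = 1558.118/3 = 519.3727; MSW = 798.089/25 = 31.9236
F = MSB/MSW = 16.2693
df = (3, 25)

test statistic = 16.269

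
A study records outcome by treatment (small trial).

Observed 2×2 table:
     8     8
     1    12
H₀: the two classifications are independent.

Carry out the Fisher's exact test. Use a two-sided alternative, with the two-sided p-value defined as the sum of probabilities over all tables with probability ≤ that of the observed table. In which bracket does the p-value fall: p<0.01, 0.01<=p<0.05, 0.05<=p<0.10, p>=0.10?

p-value bracket: 0.01<=p<0.05

Margins: r₁=16, r₂=13, c₁=9, c₂=20, n=29
p_obs = C(16,8)·C(13,1)/C(29,9); sum pmf over tables with pmf ≤ p_obs
p-value (two-sided) = 0.01998
→ bracket: 0.01<=p<0.05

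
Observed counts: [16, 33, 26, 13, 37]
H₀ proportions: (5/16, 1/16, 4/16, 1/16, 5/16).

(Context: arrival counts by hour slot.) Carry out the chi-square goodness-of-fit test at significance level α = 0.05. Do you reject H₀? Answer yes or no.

reject H₀: yes

n = 125; E_i = n·p_i = [39.06, 7.81, 31.25, 7.81, 39.06]
χ² = (16−39.06)²/39.06 + (33−7.81)²/7.81 + (26−31.25)²/31.25 + (13−7.81)²/7.81 + (37−39.06)²/39.06 = 99.2560
df = 4
p-value (upper-tail) = 0.00000
At α=0.05: p < α → reject H₀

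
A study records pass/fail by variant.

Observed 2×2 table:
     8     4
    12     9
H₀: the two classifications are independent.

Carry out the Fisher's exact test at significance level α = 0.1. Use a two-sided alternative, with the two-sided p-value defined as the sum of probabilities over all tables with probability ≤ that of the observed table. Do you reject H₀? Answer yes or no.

Margins: r₁=12, r₂=21, c₁=20, c₂=13, n=33
p_obs = C(12,8)·C(21,12)/C(33,20); sum pmf over tables with pmf ≤ p_obs
p-value (two-sided) = 0.71882
At α=0.1: p ≥ α → fail to reject H₀

reject H₀: no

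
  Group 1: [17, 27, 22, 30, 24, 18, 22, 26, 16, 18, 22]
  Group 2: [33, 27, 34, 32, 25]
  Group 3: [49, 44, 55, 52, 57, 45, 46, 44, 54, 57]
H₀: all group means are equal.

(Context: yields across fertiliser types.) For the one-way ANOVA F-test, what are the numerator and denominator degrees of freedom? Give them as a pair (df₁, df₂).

degrees of freedom = [2, 23]

k = 3 groups, N = 26 total
df = (k−1, N−k) = (3−1, 26−3) = (2, 23)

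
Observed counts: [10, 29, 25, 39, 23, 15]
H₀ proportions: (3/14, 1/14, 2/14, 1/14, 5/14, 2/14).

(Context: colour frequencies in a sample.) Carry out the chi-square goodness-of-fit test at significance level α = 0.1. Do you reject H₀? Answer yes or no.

n = 141; E_i = n·p_i = [30.21, 10.07, 20.14, 10.07, 50.36, 20.14]
χ² = (10−30.21)²/30.21 + (29−10.07)²/10.07 + (25−20.14)²/20.14 + (39−10.07)²/10.07 + (23−50.36)²/50.36 + (15−20.14)²/20.14 = 149.5381
df = 5
p-value (upper-tail) = 0.00000
At α=0.1: p < α → reject H₀

reject H₀: yes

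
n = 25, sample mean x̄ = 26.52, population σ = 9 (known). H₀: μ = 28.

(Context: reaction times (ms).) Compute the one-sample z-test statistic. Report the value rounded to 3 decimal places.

test statistic = -0.822

SE = σ/√n = 9/√25 = 1.8000
z = (x̄−μ₀)/SE = (26.52−28)/1.8000 = -0.8222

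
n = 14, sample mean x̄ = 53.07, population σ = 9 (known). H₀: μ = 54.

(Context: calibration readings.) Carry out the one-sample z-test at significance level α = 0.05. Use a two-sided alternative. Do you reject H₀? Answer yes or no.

reject H₀: no

SE = σ/√n = 9/√14 = 2.4054
z = (x̄−μ₀)/SE = (53.07−54)/2.4054 = -0.3866
p-value (two-sided) = 0.69902
At α=0.05: p ≥ α → fail to reject H₀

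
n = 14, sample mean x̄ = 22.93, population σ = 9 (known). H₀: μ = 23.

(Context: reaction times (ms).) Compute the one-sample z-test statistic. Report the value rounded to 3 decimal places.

test statistic = -0.029

SE = σ/√n = 9/√14 = 2.4054
z = (x̄−μ₀)/SE = (22.93−23)/2.4054 = -0.0291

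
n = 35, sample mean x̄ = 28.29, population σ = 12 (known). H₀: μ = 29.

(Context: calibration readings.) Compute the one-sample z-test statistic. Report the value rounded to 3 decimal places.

SE = σ/√n = 12/√35 = 2.0284
z = (x̄−μ₀)/SE = (28.29−29)/2.0284 = -0.3500

test statistic = -0.350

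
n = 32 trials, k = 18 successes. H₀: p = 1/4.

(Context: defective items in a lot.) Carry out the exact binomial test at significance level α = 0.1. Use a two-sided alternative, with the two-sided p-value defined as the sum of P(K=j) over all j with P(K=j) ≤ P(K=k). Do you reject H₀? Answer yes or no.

reject H₀: yes

Exact binomial: n=32, k=18, p₀=1/4=0.2500
P(X=j) = C(n,j)·p₀^j·(1−p₀)^(n−j); p = Σ P(X=j) over j with P(X=j) ≤ P(X=18)
p-value (two-sided) = 0.00026
At α=0.1: p < α → reject H₀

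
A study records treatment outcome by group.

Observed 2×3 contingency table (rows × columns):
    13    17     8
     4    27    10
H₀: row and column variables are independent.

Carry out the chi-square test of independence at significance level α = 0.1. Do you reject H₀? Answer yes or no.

Row totals [38, 41], col totals [17, 44, 18], n=79
χ² = (13−8.18)²/8.18 + (17−21.16)²/21.16 + (8−8.66)²/8.66 + (4−8.82)²/8.82 + (27−22.84)²/22.84 + (10−9.34)²/9.34 = 7.1561
df = 2
p-value (upper-tail) = 0.02793
At α=0.1: p < α → reject H₀

reject H₀: yes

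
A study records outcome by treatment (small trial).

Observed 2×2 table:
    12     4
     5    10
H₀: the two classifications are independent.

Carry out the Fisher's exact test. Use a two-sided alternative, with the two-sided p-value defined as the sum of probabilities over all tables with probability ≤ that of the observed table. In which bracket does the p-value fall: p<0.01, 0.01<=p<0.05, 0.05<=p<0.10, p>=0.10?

Margins: r₁=16, r₂=15, c₁=17, c₂=14, n=31
p_obs = C(16,12)·C(15,5)/C(31,17); sum pmf over tables with pmf ≤ p_obs
p-value (two-sided) = 0.03195
→ bracket: 0.01<=p<0.05

p-value bracket: 0.01<=p<0.05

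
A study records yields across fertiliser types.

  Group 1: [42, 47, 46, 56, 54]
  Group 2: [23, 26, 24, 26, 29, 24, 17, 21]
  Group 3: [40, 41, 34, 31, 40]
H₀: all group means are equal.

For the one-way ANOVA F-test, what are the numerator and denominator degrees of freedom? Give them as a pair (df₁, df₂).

degrees of freedom = [2, 15]

k = 3 groups, N = 18 total
df = (k−1, N−k) = (3−1, 18−3) = (2, 15)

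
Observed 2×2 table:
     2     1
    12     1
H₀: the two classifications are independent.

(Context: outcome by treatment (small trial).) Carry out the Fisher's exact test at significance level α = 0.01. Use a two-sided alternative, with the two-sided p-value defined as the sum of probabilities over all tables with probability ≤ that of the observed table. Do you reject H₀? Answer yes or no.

Margins: r₁=3, r₂=13, c₁=14, c₂=2, n=16
p_obs = C(3,2)·C(13,12)/C(16,14); sum pmf over tables with pmf ≤ p_obs
p-value (two-sided) = 0.35000
At α=0.01: p ≥ α → fail to reject H₀

reject H₀: no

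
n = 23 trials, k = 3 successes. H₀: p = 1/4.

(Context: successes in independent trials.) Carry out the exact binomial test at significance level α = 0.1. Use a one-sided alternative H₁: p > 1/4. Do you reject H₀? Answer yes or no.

reject H₀: no

Exact binomial: n=23, k=3, p₀=1/4=0.2500
P(X≥3) from Σ C(n,i)·p₀^i·(1−p₀)^(n−i)
p-value (one-sided, H₁ greater) = 0.95080
At α=0.1: p ≥ α → fail to reject H₀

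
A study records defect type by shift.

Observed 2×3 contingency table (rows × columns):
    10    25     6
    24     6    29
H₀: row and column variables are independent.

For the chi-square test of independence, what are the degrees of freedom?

df = (r−1)(c−1) = (2−1)·(3−1) = 2

degrees of freedom = 2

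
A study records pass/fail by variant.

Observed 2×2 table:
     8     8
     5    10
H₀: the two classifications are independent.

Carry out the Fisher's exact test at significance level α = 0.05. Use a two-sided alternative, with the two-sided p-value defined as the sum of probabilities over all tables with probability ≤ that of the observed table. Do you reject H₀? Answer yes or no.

reject H₀: no

Margins: r₁=16, r₂=15, c₁=13, c₂=18, n=31
p_obs = C(16,8)·C(15,5)/C(31,13); sum pmf over tables with pmf ≤ p_obs
p-value (two-sided) = 0.47255
At α=0.05: p ≥ α → fail to reject H₀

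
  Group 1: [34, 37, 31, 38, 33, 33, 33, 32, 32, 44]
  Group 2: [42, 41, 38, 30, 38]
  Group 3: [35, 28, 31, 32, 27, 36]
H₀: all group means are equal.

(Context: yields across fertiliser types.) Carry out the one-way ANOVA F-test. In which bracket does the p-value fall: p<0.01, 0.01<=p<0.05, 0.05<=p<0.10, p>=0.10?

Group means [34.70, 37.80, 31.50], grand mean 34.524
SSB = Σnᵢ(x̄ᵢ−x̄)² = 108.838; SSW = ΣΣ(x−x̄ᵢ)² = 294.400
MSB = 108.838/2 = 54.4190; MSW = 294.400/18 = 16.3556
F = MSB/MSW = 3.3273
df = (2, 18)
p-value (upper-tail) = 0.05894
→ bracket: 0.05<=p<0.10

p-value bracket: 0.05<=p<0.10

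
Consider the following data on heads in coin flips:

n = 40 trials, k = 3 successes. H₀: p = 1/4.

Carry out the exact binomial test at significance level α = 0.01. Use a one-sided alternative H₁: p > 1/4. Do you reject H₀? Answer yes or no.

reject H₀: no

Exact binomial: n=40, k=3, p₀=1/4=0.2500
P(X≥3) from Σ C(n,i)·p₀^i·(1−p₀)^(n−i)
p-value (one-sided, H₁ greater) = 0.99898
At α=0.01: p ≥ α → fail to reject H₀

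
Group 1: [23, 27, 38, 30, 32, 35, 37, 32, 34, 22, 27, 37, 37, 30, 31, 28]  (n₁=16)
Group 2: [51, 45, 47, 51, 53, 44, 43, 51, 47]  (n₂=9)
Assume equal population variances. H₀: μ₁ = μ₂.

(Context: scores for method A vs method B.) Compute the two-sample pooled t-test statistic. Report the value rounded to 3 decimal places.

x̄₁=31.250, s₁=4.973, n₁=16
x̄₂=48.000, s₂=3.606, n₂=9
s_p² = [15·4.973² + 8·3.606²]/23 = 20.6522
SE = √(s_p²·(1/16+1/9)) = 1.8935
t = (31.250−48.000)/1.8935 = -8.8459
df = 23

test statistic = -8.846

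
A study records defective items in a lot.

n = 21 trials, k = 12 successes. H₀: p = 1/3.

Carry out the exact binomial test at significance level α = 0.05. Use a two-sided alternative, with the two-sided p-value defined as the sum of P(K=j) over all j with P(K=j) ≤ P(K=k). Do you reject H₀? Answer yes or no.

Exact binomial: n=21, k=12, p₀=1/3=0.3333
P(X=j) = C(n,j)·p₀^j·(1−p₀)^(n−j); p = Σ P(X=j) over j with P(X=j) ≤ P(X=12)
p-value (two-sided) = 0.03403
At α=0.05: p < α → reject H₀

reject H₀: yes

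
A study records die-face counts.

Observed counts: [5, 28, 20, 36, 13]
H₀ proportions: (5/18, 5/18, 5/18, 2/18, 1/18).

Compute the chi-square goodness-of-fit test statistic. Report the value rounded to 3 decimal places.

test statistic = 84.847

n = 102; E_i = n·p_i = [28.33, 28.33, 28.33, 11.33, 5.67]
χ² = (5−28.33)²/28.33 + (28−28.33)²/28.33 + (20−28.33)²/28.33 + (36−11.33)²/11.33 + (13−5.67)²/5.67 = 84.8471
df = 4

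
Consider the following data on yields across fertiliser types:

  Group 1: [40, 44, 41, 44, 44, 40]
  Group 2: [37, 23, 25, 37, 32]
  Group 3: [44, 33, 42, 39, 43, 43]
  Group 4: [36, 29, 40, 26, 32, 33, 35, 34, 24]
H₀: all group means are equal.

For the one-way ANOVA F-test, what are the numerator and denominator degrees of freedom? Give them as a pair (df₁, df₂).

k = 4 groups, N = 26 total
df = (k−1, N−k) = (4−1, 26−4) = (3, 22)

degrees of freedom = [3, 22]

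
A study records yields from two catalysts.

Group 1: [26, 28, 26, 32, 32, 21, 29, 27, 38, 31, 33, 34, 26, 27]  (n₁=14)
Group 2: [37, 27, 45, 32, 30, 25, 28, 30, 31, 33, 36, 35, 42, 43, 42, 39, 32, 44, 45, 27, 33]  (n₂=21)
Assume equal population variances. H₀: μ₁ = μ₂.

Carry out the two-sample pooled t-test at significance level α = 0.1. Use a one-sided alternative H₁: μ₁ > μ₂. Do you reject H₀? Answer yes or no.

x̄₁=29.286, s₁=4.322, n₁=14
x̄₂=35.048, s₂=6.453, n₂=21
s_p² = [13·4.322² + 20·6.453²]/33 = 32.6003
SE = √(s_p²·(1/14+1/21)) = 1.9700
t = (29.286−35.048)/1.9700 = -2.9248
df = 33
p-value (one-sided, H₁ greater) = 0.99691
At α=0.1: p ≥ α → fail to reject H₀

reject H₀: no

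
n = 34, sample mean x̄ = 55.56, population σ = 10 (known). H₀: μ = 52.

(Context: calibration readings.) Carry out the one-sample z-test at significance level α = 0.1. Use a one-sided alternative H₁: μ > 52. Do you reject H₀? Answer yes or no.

SE = σ/√n = 10/√34 = 1.7150
z = (x̄−μ₀)/SE = (55.56−52)/1.7150 = 2.0758
p-value (one-sided, H₁ greater) = 0.01896
At α=0.1: p < α → reject H₀

reject H₀: yes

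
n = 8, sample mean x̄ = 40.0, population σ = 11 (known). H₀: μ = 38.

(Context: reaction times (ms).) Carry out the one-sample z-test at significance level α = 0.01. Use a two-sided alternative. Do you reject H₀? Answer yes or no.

reject H₀: no

SE = σ/√n = 11/√8 = 3.8891
z = (x̄−μ₀)/SE = (40.0−38)/3.8891 = 0.5143
p-value (two-sided) = 0.60707
At α=0.01: p ≥ α → fail to reject H₀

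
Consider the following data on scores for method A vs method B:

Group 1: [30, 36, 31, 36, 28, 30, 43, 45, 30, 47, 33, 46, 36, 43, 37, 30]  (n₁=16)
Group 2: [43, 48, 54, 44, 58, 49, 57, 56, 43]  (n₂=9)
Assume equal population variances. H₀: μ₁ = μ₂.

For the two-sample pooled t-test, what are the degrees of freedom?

df = n₁ + n₂ − 2 = 16 + 9 − 2 = 23

degrees of freedom = 23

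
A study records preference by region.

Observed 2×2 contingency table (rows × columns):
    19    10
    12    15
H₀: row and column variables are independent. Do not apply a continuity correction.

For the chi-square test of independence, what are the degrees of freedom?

df = (r−1)(c−1) = (2−1)·(2−1) = 1

degrees of freedom = 1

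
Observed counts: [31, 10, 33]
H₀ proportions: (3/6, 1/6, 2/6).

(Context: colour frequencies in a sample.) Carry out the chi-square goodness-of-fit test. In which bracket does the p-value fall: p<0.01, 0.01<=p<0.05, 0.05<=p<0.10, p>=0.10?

n = 74; E_i = n·p_i = [37.00, 12.33, 24.67]
χ² = (31−37.00)²/37.00 + (10−12.33)²/12.33 + (33−24.67)²/24.67 = 4.2297
df = 2
p-value (upper-tail) = 0.12065
→ bracket: p>=0.10

p-value bracket: p>=0.10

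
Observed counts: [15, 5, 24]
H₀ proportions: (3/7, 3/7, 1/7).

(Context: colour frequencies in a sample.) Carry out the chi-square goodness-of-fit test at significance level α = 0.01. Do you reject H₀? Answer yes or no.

reject H₀: yes

n = 44; E_i = n·p_i = [18.86, 18.86, 6.29]
χ² = (15−18.86)²/18.86 + (5−18.86)²/18.86 + (24−6.29)²/6.29 = 60.8939
df = 2
p-value (upper-tail) = 0.00000
At α=0.01: p < α → reject H₀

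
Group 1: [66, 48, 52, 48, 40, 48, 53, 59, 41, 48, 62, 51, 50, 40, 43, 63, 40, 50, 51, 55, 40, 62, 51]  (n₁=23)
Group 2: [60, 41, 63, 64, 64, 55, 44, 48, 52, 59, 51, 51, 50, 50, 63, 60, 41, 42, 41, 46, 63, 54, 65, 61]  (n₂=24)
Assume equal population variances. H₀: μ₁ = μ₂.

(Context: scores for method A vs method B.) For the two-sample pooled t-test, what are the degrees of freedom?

degrees of freedom = 45

df = n₁ + n₂ − 2 = 23 + 24 − 2 = 45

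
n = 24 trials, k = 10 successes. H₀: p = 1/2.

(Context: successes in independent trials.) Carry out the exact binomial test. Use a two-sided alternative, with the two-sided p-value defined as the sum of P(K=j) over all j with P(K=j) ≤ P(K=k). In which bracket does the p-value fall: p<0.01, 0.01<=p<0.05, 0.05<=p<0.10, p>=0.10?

Exact binomial: n=24, k=10, p₀=1/2=0.5000
P(X=j) = C(n,j)·p₀^j·(1−p₀)^(n−j); p = Σ P(X=j) over j with P(X=j) ≤ P(X=10)
p-value (two-sided) = 0.54126
→ bracket: p>=0.10

p-value bracket: p>=0.10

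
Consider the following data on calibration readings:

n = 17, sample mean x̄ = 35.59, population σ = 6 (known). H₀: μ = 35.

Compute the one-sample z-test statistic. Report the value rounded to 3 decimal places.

test statistic = 0.405

SE = σ/√n = 6/√17 = 1.4552
z = (x̄−μ₀)/SE = (35.59−35)/1.4552 = 0.4054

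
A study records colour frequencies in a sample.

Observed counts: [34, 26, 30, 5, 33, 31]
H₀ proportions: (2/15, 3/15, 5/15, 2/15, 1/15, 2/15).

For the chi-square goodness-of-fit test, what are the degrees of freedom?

df = k − 1 = 6 − 1 = 5

degrees of freedom = 5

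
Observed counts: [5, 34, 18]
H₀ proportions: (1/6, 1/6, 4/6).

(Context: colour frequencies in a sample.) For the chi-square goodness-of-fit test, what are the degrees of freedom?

df = k − 1 = 3 − 1 = 2

degrees of freedom = 2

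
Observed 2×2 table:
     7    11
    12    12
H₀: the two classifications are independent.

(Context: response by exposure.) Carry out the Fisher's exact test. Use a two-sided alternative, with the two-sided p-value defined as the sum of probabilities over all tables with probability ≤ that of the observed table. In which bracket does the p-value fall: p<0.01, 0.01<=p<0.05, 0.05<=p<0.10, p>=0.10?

Margins: r₁=18, r₂=24, c₁=19, c₂=23, n=42
p_obs = C(18,7)·C(24,12)/C(42,19); sum pmf over tables with pmf ≤ p_obs
p-value (two-sided) = 0.54209
→ bracket: p>=0.10

p-value bracket: p>=0.10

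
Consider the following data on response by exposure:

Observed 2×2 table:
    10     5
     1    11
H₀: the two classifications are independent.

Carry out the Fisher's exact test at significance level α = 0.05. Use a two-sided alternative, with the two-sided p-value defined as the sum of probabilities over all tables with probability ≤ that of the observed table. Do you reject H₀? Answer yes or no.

reject H₀: yes

Margins: r₁=15, r₂=12, c₁=11, c₂=16, n=27
p_obs = C(15,10)·C(12,1)/C(27,11); sum pmf over tables with pmf ≤ p_obs
p-value (two-sided) = 0.00472
At α=0.05: p < α → reject H₀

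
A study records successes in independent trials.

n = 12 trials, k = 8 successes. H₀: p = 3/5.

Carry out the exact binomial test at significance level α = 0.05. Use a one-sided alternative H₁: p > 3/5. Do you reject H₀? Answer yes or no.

reject H₀: no

Exact binomial: n=12, k=8, p₀=3/5=0.6000
P(X≥8) from Σ C(n,i)·p₀^i·(1−p₀)^(n−i)
p-value (one-sided, H₁ greater) = 0.43818
At α=0.05: p ≥ α → fail to reject H₀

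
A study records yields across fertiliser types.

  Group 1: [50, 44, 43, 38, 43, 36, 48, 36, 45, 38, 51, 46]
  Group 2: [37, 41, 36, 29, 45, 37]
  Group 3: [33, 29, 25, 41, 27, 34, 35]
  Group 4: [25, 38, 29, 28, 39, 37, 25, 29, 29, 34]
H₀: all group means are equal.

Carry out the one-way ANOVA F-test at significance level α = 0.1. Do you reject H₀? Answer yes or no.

reject H₀: yes

Group means [43.17, 37.50, 32.00, 31.30], grand mean 36.571
SSB = Σnᵢ(x̄ᵢ−x̄)² = 951.305; SSW = ΣΣ(x−x̄ᵢ)² = 871.267
MSB = 951.305/3 = 317.1016; MSW = 871.267/31 = 28.1054
F = MSB/MSW = 11.2826
df = (3, 31)
p-value (upper-tail) = 0.00004
At α=0.1: p < α → reject H₀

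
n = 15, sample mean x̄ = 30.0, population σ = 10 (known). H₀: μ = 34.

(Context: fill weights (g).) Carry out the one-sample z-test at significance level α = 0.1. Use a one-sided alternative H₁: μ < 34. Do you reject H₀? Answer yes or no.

SE = σ/√n = 10/√15 = 2.5820
z = (x̄−μ₀)/SE = (30.0−34)/2.5820 = -1.5492
p-value (one-sided, H₁ less) = 0.06067
At α=0.1: p < α → reject H₀

reject H₀: yes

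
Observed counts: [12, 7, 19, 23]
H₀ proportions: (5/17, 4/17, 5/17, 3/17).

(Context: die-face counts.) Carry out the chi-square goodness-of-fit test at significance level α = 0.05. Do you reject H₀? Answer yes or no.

reject H₀: yes

n = 61; E_i = n·p_i = [17.94, 14.35, 17.94, 10.76]
χ² = (12−17.94)²/17.94 + (7−14.35)²/14.35 + (19−17.94)²/17.94 + (23−10.76)²/10.76 = 19.7036
df = 3
p-value (upper-tail) = 0.00020
At α=0.05: p < α → reject H₀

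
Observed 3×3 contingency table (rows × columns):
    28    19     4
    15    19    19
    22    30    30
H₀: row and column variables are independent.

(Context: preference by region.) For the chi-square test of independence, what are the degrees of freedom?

degrees of freedom = 4

df = (r−1)(c−1) = (3−1)·(3−1) = 4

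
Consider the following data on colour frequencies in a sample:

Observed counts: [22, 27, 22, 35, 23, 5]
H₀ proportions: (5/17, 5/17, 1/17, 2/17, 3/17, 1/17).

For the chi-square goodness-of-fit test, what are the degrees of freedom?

degrees of freedom = 5

df = k − 1 = 6 − 1 = 5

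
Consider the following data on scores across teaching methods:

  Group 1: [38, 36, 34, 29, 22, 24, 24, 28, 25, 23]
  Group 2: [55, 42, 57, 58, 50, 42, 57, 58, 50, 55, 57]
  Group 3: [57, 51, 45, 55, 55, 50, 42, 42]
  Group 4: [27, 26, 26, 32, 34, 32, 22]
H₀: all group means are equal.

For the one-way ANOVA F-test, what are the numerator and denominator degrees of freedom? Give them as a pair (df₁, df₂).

degrees of freedom = [3, 32]

k = 4 groups, N = 36 total
df = (k−1, N−k) = (4−1, 36−4) = (3, 32)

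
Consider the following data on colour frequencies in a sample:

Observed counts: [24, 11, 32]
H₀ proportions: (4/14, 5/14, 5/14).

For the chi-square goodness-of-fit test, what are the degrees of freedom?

df = k − 1 = 3 − 1 = 2

degrees of freedom = 2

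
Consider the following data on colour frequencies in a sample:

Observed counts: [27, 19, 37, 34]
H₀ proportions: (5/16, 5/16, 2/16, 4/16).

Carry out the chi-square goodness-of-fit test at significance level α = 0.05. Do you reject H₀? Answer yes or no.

reject H₀: yes

n = 117; E_i = n·p_i = [36.56, 36.56, 14.62, 29.25]
χ² = (27−36.56)²/36.56 + (19−36.56)²/36.56 + (37−14.62)²/14.62 + (34−29.25)²/29.25 = 45.9402
df = 3
p-value (upper-tail) = 0.00000
At α=0.05: p < α → reject H₀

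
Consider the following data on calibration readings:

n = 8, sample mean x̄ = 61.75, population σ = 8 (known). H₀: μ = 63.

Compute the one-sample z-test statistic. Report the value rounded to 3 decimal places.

SE = σ/√n = 8/√8 = 2.8284
z = (x̄−μ₀)/SE = (61.75−63)/2.8284 = -0.4419

test statistic = -0.442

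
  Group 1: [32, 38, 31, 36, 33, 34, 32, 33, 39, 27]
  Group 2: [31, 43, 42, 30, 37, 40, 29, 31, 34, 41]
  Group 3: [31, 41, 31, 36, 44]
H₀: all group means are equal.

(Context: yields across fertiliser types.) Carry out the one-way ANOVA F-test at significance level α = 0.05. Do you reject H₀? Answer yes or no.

Group means [33.50, 35.80, 36.60], grand mean 35.040
SSB = Σnᵢ(x̄ᵢ−x̄)² = 41.660; SSW = ΣΣ(x−x̄ᵢ)² = 513.300
MSB = 41.660/2 = 20.8300; MSW = 513.300/22 = 23.3318
F = MSB/MSW = 0.8928
df = (2, 22)
p-value (upper-tail) = 0.42384
At α=0.05: p ≥ α → fail to reject H₀

reject H₀: no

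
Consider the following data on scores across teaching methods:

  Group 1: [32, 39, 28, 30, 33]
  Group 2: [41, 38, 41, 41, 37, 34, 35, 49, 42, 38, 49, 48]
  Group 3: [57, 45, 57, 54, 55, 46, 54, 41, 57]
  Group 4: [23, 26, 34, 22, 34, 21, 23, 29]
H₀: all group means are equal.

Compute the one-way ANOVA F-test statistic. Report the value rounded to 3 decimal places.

Group means [32.40, 41.08, 51.78, 26.50], grand mean 39.206
SSB = Σnᵢ(x̄ᵢ−x̄)² = 2987.887; SSW = ΣΣ(x−x̄ᵢ)² = 857.672
MSB = 2987.887/3 = 995.9622; MSW = 857.672/30 = 28.5891
F = MSB/MSW = 34.8372
df = (3, 30)

test statistic = 34.837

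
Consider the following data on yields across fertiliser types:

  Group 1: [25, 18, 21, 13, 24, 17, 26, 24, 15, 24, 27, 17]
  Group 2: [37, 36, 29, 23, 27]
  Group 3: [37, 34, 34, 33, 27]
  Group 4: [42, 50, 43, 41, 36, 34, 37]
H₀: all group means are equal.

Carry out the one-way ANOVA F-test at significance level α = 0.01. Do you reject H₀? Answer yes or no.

Group means [20.92, 30.40, 33.00, 40.43], grand mean 29.345
SSB = Σnᵢ(x̄ᵢ−x̄)² = 1784.721; SSW = ΣΣ(x−x̄ᵢ)² = 615.831
MSB = 1784.721/3 = 594.9069; MSW = 615.831/25 = 24.6332
F = MSB/MSW = 24.1506
df = (3, 25)
p-value (upper-tail) = 0.00000
At α=0.01: p < α → reject H₀

reject H₀: yes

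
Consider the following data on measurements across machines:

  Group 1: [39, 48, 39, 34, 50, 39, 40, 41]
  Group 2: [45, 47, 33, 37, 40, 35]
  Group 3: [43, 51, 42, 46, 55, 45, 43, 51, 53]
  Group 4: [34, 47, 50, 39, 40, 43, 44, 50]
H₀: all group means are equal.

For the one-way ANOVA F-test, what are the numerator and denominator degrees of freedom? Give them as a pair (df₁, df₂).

k = 4 groups, N = 31 total
df = (k−1, N−k) = (4−1, 31−4) = (3, 27)

degrees of freedom = [3, 27]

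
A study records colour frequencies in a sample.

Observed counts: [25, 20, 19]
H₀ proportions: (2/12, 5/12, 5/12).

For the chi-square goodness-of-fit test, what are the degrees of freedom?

degrees of freedom = 2

df = k − 1 = 3 − 1 = 2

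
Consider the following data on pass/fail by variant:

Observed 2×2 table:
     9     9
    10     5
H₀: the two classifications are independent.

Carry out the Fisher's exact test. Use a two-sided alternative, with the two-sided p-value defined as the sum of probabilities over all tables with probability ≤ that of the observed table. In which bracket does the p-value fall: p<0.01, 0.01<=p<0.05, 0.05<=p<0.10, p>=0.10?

Margins: r₁=18, r₂=15, c₁=19, c₂=14, n=33
p_obs = C(18,9)·C(15,10)/C(33,19); sum pmf over tables with pmf ≤ p_obs
p-value (two-sided) = 0.48242
→ bracket: p>=0.10

p-value bracket: p>=0.10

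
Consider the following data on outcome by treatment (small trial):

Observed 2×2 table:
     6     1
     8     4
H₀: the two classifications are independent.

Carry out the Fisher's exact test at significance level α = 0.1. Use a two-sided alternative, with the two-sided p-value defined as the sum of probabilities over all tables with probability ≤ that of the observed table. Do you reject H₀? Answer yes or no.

reject H₀: no

Margins: r₁=7, r₂=12, c₁=14, c₂=5, n=19
p_obs = C(7,6)·C(12,8)/C(19,14); sum pmf over tables with pmf ≤ p_obs
p-value (two-sided) = 0.60268
At α=0.1: p ≥ α → fail to reject H₀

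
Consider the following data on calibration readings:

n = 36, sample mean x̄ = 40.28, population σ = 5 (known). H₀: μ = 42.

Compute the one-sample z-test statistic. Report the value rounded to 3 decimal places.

test statistic = -2.064

SE = σ/√n = 5/√36 = 0.8333
z = (x̄−μ₀)/SE = (40.28−42)/0.8333 = -2.0640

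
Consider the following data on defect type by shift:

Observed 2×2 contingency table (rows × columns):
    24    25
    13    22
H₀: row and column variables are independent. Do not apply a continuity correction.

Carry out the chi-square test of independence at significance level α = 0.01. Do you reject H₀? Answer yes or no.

Row totals [49, 35], col totals [37, 47], n=84
χ² = (24−21.58)²/21.58 + (25−27.42)²/27.42 + (13−15.42)²/15.42 + (22−19.58)²/19.58 = 1.1607
df = 1
p-value (upper-tail) = 0.28133
At α=0.01: p ≥ α → fail to reject H₀

reject H₀: no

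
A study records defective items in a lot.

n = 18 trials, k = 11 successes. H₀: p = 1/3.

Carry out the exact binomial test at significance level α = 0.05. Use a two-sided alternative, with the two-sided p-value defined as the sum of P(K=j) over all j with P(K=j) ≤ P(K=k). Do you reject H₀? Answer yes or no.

reject H₀: yes

Exact binomial: n=18, k=11, p₀=1/3=0.3333
P(X=j) = C(n,j)·p₀^j·(1−p₀)^(n−j); p = Σ P(X=j) over j with P(X=j) ≤ P(X=11)
p-value (two-sided) = 0.02120
At α=0.05: p < α → reject H₀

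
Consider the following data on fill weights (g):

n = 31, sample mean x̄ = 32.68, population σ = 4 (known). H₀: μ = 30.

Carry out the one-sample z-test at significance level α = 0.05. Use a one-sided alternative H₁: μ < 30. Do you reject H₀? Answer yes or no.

SE = σ/√n = 4/√31 = 0.7184
z = (x̄−μ₀)/SE = (32.68−30)/0.7184 = 3.7304
p-value (one-sided, H₁ less) = 0.99990
At α=0.05: p ≥ α → fail to reject H₀

reject H₀: no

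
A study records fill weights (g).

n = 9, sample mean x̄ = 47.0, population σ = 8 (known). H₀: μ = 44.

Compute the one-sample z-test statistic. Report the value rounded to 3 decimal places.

SE = σ/√n = 8/√9 = 2.6667
z = (x̄−μ₀)/SE = (47.0−44)/2.6667 = 1.1250

test statistic = 1.125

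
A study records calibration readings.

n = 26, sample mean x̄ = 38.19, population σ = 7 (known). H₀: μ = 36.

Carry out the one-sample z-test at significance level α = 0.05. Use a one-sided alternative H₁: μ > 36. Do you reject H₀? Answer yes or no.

SE = σ/√n = 7/√26 = 1.3728
z = (x̄−μ₀)/SE = (38.19−36)/1.3728 = 1.5953
p-value (one-sided, H₁ greater) = 0.05533
At α=0.05: p ≥ α → fail to reject H₀

reject H₀: no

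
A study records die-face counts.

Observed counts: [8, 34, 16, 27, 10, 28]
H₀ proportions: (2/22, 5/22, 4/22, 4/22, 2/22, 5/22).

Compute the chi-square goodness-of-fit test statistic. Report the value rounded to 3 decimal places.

test statistic = 5.110

n = 123; E_i = n·p_i = [11.18, 27.95, 22.36, 22.36, 11.18, 27.95]
χ² = (8−11.18)²/11.18 + (34−27.95)²/27.95 + (16−22.36)²/22.36 + (27−22.36)²/22.36 + (10−11.18)²/11.18 + (28−27.95)²/27.95 = 5.1098
df = 5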